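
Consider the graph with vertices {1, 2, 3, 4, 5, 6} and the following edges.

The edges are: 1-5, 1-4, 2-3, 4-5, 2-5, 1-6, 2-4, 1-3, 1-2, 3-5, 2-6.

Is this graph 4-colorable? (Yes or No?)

The chromatic number is 4. 1, 2, 3, 5 are mutually adjacent (a clique of size 4), so at least 4 colors are needed.
4 colors suffice: color red → {1}; color blue → {2}; color green → {5, 6}; color yellow → {3, 4}.
That is already a proper 4-coloring.

Yes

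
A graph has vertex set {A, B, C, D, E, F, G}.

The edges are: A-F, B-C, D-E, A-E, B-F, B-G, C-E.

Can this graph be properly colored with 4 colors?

Yes

The chromatic number is 3. The cycle F-A-E-C-B-F has odd length 5, so it cannot be 2-colored; at least 3 colors are needed.
A valid assignment using 3 colors: A=blue, B=red, C=blue, D=blue, E=red, F=green, G=blue.
Since 4 ≥ 3, a proper 4-coloring certainly exists.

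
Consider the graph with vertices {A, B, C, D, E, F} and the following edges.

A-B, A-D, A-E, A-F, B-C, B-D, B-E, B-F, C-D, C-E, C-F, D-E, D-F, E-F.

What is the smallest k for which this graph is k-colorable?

B, C, D, E, F form a clique, so at least 5 colors are needed.
5 colors suffice: color 1 → {E}; color 2 → {F}; color 3 → {D}; color 4 → {B}; color 5 → {A, C}. No two adjacent vertices share a color.

5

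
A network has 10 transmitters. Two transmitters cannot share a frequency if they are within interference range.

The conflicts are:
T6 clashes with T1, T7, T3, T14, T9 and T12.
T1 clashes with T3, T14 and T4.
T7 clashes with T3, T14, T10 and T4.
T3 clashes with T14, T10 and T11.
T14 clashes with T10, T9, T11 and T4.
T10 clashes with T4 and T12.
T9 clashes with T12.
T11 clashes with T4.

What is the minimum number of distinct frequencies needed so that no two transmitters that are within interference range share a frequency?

4

T7, T14, T10, T4 are mutually in conflict, so at least 4 frequencies are needed.
4 frequencies suffice: frequency 1 → {T14, T12}; frequency 2 → {T6, T10, T11}; frequency 3 → {T3, T9, T4}; frequency 4 → {T1, T7}. No two conflicting transmitters share a frequency.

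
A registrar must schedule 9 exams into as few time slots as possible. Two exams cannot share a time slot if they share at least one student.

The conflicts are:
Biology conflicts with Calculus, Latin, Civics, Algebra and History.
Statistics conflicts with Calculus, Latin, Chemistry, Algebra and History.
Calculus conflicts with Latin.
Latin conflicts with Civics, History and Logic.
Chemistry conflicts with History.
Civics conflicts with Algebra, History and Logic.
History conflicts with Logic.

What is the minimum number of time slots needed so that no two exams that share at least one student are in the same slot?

Latin, Civics, History, Logic pairwise conflict, so at least 4 time slots are needed.
A valid assignment using 4 time slots: Biology=4, Statistics=3, Calculus=2, Latin=1, Chemistry=1, Civics=3, Algebra=1, History=2, Logic=4. No two conflicting exams share a time slot.

4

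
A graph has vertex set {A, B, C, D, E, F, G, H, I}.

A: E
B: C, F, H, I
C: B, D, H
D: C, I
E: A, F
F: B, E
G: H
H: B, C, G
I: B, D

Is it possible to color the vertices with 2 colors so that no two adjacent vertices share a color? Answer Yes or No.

B, C, H are mutually adjacent, so at least 3 colors are needed.
So 2 colors are not enough.

No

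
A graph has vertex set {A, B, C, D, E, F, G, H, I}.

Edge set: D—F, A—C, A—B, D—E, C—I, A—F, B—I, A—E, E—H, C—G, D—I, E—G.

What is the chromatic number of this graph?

3

The cycle D-I-C-G-E-D has odd length 5, so it cannot be 2-colored; at least 3 colors are needed.
3 colors suffice: color 1 → {B, C, E, F}; color 2 → {A, G, H, I}; color 3 → {D}. Each edge has distinct colors on its endpoints.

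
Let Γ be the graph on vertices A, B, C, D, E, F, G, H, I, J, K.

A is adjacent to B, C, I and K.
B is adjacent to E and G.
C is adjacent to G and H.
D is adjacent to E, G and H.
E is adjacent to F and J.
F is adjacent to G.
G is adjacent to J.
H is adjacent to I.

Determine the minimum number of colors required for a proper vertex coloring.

2

A and I are adjacent, so at least 2 colors are needed.
A valid assignment using 2 colors: A=1, B=2, C=2, D=2, E=1, F=2, G=1, H=1, I=2, J=2, K=2. No two adjacent vertices share a color.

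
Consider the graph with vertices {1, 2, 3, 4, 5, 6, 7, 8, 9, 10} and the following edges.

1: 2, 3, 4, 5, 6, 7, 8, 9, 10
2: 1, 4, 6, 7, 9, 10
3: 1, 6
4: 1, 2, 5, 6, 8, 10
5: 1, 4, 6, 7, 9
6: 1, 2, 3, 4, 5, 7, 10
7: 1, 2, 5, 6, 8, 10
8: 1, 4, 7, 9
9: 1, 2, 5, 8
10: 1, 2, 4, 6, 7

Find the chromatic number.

5

1, 2, 4, 6, 10 form a clique, so at least 5 colors are needed.
A valid assignment using 5 colors: 1=a, 2=c, 3=c, 4=d, 5=c, 6=b, 7=d, 8=c, 9=b, 10=e. Each edge has distinct colors on its endpoints.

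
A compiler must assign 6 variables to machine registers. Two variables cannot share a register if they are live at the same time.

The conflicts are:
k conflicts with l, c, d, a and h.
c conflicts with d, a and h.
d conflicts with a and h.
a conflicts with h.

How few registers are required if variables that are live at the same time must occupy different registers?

5

k, c, d, a, h all conflict with each other, so at least 5 registers are needed.
5 registers suffice: register 1 → {k}; register 2 → {l, d}; register 3 → {c}; register 4 → {h}; register 5 → {a}. Each listed conflict is separated.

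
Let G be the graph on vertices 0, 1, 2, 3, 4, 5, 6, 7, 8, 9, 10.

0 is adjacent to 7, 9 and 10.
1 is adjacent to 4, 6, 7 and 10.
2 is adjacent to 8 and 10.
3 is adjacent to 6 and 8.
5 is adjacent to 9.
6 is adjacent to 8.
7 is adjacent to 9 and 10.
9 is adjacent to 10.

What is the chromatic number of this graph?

0, 7, 9, 10 are pairwise adjacent (a clique of size 4), so at least 4 colors are needed.
4 colors suffice: 0=yellow, 1=blue, 2=blue, 3=blue, 4=red, 5=red, 6=green, 7=green, 8=red, 9=blue, 10=red. Every edge joins two different colors.

4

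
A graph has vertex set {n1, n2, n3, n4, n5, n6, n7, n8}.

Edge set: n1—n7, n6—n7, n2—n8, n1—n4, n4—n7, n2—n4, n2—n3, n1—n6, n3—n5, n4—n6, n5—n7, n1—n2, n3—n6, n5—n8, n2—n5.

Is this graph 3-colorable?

No

n1, n4, n6, n7 are pairwise adjacent (a clique of size 4), so at least 4 colors are needed.
So 3 colors are not enough.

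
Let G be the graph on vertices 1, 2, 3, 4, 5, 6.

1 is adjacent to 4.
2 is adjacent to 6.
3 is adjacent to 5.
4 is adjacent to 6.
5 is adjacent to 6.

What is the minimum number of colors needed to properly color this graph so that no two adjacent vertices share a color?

2

1 and 4 are adjacent, so at least 2 colors are needed.
A valid assignment using 2 colors: 1=a, 2=b, 3=a, 4=b, 5=b, 6=a. No two adjacent vertices share a color.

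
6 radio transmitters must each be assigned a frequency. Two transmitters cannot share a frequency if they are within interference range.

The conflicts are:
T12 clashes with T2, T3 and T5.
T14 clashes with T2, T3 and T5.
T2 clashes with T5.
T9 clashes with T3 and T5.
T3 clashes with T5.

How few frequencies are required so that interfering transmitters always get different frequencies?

T14, T2, T5 pairwise conflict, so at least 3 frequencies are needed.
3 frequencies suffice: frequency 1 → {T5}; frequency 2 → {T2, T3}; frequency 3 → {T12, T14, T9}. Every pair that conflicts lands in different frequencies.

3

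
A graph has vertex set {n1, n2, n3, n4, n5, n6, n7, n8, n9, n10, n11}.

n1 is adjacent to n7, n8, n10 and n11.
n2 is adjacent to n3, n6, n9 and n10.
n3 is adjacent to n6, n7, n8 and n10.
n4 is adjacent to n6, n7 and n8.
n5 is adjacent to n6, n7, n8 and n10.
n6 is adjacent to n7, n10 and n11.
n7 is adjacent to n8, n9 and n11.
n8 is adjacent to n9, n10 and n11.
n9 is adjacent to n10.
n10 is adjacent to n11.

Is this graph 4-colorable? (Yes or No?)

Yes

The chromatic number is 4. n1, n7, n8, n11 form a clique, so at least 4 colors are needed.
4 colors suffice: color R → {n6, n8}; color B → {n7, n10}; color G → {n3, n4, n5, n9, n11}; color Y → {n1, n2}.
That is already a proper 4-coloring.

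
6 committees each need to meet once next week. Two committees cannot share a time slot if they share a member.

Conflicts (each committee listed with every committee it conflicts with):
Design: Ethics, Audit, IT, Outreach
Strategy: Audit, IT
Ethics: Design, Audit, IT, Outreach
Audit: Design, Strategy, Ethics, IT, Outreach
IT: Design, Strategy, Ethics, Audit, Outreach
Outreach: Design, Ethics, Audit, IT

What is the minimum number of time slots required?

Design, Ethics, Audit, IT, Outreach pairwise conflict, so at least 5 time slots are needed.
A valid assignment using 5 time slots: Design=3, Strategy=3, Ethics=5, Audit=1, IT=2, Outreach=4. Each listed conflict is separated.

5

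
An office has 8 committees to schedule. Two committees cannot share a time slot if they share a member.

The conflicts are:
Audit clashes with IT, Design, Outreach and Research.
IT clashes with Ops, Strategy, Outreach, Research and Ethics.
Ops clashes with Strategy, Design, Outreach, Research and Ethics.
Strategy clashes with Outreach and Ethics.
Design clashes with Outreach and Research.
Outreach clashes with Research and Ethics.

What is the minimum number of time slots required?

IT, Ops, Strategy, Outreach, Ethics all conflict with each other, so at least 5 time slots are needed.
5 time slots suffice: time slot 1 → {Outreach}; time slot 2 → {Audit, Ops}; time slot 3 → {IT, Design}; time slot 4 → {Strategy, Research}; time slot 5 → {Ethics}. Each listed conflict is separated.

5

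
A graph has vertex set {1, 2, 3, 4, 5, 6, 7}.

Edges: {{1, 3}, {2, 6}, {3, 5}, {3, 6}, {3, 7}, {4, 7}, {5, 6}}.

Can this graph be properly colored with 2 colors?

No

3, 5, 6 are mutually adjacent, so at least 3 colors are needed.
So 2 colors are not enough.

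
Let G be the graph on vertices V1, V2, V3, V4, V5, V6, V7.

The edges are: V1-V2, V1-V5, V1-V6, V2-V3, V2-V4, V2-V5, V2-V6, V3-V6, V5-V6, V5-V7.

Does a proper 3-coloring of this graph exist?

No

V1, V2, V5, V6 form a clique, so at least 4 colors are needed.
So 3 colors are not enough.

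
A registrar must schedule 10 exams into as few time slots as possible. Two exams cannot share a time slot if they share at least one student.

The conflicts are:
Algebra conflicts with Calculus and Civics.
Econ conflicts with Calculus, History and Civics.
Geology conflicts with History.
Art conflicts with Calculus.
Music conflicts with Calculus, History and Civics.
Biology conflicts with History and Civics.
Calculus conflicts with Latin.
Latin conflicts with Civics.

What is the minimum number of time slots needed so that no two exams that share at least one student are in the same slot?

2

Econ and Civics conflict, so at least 2 time slots are needed.
2 time slots suffice: time slot 1 → {Calculus, History, Civics}; time slot 2 → {Algebra, Econ, Geology, Art, Music, Biology, Latin}. Each listed conflict is separated.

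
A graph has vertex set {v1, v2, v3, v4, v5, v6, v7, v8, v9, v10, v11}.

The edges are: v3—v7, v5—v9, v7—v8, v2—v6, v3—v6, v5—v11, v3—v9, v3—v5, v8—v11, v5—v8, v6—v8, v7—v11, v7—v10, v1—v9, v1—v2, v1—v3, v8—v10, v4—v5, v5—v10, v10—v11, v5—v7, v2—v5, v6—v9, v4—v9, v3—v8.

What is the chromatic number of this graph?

v5, v7, v8, v10, v11 are mutually adjacent (a clique of size 5), so at least 5 colors are needed.
5 colors suffice: color 1 → {v1, v5, v6}; color 2 → {v2, v3, v4, v11}; color 3 → {v8, v9}; color 4 → {v7}; color 5 → {v10}. Every edge joins two different colors.

5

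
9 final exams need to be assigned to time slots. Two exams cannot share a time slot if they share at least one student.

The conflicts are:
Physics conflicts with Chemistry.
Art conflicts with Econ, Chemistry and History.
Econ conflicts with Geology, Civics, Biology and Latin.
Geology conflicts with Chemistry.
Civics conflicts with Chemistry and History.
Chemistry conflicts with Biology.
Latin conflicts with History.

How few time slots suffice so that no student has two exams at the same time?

2

Art and Econ conflict, so at least 2 time slots are needed.
2 time slots suffice: time slot 1 → {Econ, Chemistry, History}; time slot 2 → {Physics, Art, Geology, Civics, Biology, Latin}. No two conflicting exams share a time slot.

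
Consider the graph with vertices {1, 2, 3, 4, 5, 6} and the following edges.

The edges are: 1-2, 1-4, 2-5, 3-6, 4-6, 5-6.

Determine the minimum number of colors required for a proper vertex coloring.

The cycle 2-1-4-6-5-2 has odd length 5, so it cannot be 2-colored; at least 3 colors are needed.
A valid assignment using 3 colors: 1=a, 2=c, 3=b, 4=b, 5=b, 6=a. No two adjacent vertices share a color.

3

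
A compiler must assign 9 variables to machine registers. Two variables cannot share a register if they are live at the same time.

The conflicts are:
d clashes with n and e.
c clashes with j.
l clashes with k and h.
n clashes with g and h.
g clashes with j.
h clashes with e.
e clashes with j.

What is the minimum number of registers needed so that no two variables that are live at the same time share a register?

The cycle j-e-h-n-g-j has odd length 5, so it cannot be 2-colored; at least 3 registers are needed.
A valid assignment using 3 registers: d=1, c=2, l=2, n=2, g=3, k=1, h=1, e=2, j=1. Each listed conflict is separated.

3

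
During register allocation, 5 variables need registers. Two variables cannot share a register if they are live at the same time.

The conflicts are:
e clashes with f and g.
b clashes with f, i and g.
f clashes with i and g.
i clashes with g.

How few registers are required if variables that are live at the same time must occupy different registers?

b, f, i, g are mutually in conflict, so at least 4 registers are needed.
A valid assignment using 4 registers: e=3, b=4, f=2, i=3, g=1. No two conflicting variables share a register.

4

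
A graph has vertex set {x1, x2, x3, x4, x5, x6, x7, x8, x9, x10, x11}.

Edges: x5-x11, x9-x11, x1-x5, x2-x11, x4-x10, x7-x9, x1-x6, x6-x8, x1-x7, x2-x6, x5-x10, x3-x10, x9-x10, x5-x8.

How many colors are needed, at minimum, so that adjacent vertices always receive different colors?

The cycle x2-x6-x8-x5-x11-x2 has odd length 5, so it cannot be 2-colored; at least 3 colors are needed.
3 colors suffice: color 1 → {x3, x4, x5, x6, x9}; color 2 → {x1, x8, x10, x11}; color 3 → {x2, x7}. Every edge joins two different colors.

3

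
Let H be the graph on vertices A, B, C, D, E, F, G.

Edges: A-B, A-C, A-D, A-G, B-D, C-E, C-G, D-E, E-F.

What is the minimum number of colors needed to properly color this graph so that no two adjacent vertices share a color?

3

A, C, G are pairwise adjacent, so at least 3 colors are needed.
A valid assignment using 3 colors: A=red, B=green, C=blue, D=blue, E=red, F=blue, G=green. No two adjacent vertices share a color.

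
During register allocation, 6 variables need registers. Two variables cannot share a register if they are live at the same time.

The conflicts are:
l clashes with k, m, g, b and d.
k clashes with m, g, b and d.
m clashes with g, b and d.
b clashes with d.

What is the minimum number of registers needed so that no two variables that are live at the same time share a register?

l, k, m, b, d pairwise conflict, so at least 5 registers are needed.
A valid assignment using 5 registers: l=1, k=3, m=2, g=4, b=5, d=4. Every pair that conflicts lands in different registers.

5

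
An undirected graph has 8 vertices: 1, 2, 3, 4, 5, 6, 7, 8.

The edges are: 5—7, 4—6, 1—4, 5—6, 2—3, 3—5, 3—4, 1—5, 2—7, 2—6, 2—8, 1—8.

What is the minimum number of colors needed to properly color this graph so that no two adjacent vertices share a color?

The cycle 8-2-6-5-1-8 has odd length 5, so it cannot be 2-colored; at least 3 colors are needed.
3 colors suffice: color a → {2, 4, 5}; color b → {1, 3, 6, 7}; color c → {8}. Each edge has distinct colors on its endpoints.

3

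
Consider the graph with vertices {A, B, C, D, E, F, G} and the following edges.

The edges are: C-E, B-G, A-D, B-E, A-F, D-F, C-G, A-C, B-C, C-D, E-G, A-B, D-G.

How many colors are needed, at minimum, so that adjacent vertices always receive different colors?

B, C, E, G are pairwise adjacent (a clique of size 4), so at least 4 colors are needed.
4 colors suffice: A=2, B=3, C=1, D=3, E=4, F=1, G=2. Every edge joins two different colors.

4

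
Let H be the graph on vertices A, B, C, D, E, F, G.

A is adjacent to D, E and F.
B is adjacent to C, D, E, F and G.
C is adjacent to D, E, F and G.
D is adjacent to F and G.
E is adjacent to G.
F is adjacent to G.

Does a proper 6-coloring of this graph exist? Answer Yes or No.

Yes

The chromatic number is 5. B, C, D, F, G are pairwise adjacent (a clique of size 5), so at least 5 colors are needed.
A valid assignment using 5 colors: A=1, B=3, C=2, D=4, E=4, F=5, G=1.
Since 6 ≥ 5, a proper 6-coloring certainly exists.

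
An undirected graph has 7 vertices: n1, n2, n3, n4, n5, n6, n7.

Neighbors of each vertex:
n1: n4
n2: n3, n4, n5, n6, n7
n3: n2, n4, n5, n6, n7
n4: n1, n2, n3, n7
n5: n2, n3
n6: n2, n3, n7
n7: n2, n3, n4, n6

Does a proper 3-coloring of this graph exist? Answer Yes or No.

n2, n3, n4, n7 form a clique, so at least 4 colors are needed.
So 3 colors are not enough.

No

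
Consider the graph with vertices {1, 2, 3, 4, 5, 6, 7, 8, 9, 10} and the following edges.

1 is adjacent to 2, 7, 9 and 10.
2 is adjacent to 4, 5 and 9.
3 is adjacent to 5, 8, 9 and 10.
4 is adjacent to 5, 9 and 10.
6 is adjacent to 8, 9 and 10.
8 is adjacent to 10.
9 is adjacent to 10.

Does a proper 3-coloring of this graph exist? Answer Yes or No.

The chromatic number is 3. 3, 8, 10 are pairwise adjacent, so at least 3 colors are needed.
A valid assignment using 3 colors: 1=c, 2=a, 3=c, 4=c, 5=b, 6=c, 7=a, 8=b, 9=b, 10=a.
That is already a proper 3-coloring.

Yes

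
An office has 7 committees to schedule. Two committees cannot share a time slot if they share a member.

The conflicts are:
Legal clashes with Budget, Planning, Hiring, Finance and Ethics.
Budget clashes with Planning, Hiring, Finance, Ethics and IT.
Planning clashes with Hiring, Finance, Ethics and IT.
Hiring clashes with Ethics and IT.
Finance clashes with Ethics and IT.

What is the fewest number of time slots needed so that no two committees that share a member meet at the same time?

Legal, Budget, Planning, Finance, Ethics all conflict with each other, so at least 5 time slots are needed.
5 time slots suffice: time slot 1 → {Planning}; time slot 2 → {Budget}; time slot 3 → {Ethics, IT}; time slot 4 → {Hiring, Finance}; time slot 5 → {Legal}. No two conflicting committees share a time slot.

5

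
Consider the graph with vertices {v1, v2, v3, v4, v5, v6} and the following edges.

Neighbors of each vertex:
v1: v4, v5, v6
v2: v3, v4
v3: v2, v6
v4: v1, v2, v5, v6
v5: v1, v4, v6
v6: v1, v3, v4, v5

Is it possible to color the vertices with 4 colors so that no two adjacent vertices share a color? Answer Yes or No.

The chromatic number is 4. v1, v4, v5, v6 form a clique, so at least 4 colors are needed.
4 colors suffice: color red → {v3, v4}; color blue → {v2, v6}; color green → {v5}; color yellow → {v1}.
That is already a proper 4-coloring.

Yes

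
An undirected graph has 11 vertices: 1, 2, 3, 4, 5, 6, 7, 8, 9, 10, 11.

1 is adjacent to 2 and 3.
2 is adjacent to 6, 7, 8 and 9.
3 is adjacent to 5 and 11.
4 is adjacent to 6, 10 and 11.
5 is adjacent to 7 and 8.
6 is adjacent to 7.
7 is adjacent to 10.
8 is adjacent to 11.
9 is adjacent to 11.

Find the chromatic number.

3

2, 6, 7 form a triangle, so at least 3 colors are needed.
3 colors suffice: color red → {2, 5, 10, 11}; color blue → {3, 4, 7, 8, 9}; color green → {1, 6}. No two adjacent vertices share a color.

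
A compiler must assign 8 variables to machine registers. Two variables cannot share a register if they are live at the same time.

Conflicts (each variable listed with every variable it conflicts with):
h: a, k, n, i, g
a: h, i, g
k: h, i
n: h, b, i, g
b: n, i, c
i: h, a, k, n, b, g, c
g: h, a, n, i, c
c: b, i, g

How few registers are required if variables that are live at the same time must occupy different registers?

4

h, a, i, g pairwise conflict, so at least 4 registers are needed.
4 registers suffice: register 1 → {i}; register 2 → {h, b}; register 3 → {k, g}; register 4 → {a, n, c}. Each listed conflict is separated.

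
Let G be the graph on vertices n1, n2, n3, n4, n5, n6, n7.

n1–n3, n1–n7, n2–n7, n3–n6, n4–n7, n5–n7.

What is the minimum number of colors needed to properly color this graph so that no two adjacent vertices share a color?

2

n1 and n3 are adjacent, so at least 2 colors are needed.
2 colors suffice: color 1 → {n3, n7}; color 2 → {n1, n2, n4, n5, n6}. Each edge has distinct colors on its endpoints.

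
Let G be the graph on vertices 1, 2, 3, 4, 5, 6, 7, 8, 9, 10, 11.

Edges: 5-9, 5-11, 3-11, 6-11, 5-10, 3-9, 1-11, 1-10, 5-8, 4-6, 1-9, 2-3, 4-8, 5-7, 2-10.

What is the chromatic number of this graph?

The cycle 3-9-5-10-2-3 has odd length 5, so it cannot be 2-colored; at least 3 colors are needed.
A valid assignment using 3 colors: 1=a, 2=c, 3=a, 4=c, 5=a, 6=a, 7=b, 8=b, 9=b, 10=b, 11=b. Every edge joins two different colors.

3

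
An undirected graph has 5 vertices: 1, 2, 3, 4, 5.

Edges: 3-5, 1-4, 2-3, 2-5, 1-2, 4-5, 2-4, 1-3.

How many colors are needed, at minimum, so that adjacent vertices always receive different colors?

2, 3, 5 form a triangle, so at least 3 colors are needed.
3 colors suffice: color a → {2}; color b → {3, 4}; color c → {1, 5}. Every edge joins two different colors.

3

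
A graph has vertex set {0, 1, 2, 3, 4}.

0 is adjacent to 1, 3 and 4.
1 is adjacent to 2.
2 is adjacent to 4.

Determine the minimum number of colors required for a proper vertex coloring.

2

2 and 4 are adjacent, so at least 2 colors are needed.
2 colors suffice: 0=a, 1=b, 2=a, 3=b, 4=b. Every edge joins two different colors.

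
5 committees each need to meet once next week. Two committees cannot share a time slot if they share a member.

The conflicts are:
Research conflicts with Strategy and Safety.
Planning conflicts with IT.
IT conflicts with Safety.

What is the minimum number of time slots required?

Research and Safety conflict, so at least 2 time slots are needed.
2 time slots suffice: Research=2, Planning=1, Strategy=1, IT=2, Safety=1. Every pair that conflicts lands in different time slots.

2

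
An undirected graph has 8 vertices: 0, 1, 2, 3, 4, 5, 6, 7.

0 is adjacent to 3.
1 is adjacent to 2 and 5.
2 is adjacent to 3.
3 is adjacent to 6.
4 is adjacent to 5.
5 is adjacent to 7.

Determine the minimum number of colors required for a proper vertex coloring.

2

4 and 5 are adjacent, so at least 2 colors are needed.
One proper 2-coloring: 0=a, 1=b, 2=a, 3=b, 4=b, 5=a, 6=a, 7=b. Every edge joins two different colors.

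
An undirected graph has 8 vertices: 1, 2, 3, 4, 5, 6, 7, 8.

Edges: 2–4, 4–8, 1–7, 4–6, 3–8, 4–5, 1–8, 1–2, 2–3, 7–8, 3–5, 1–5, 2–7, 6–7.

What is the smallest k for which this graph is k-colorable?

1, 2, 7 are pairwise adjacent, so at least 3 colors are needed.
A valid assignment using 3 colors: 1=c, 2=b, 3=a, 4=a, 5=b, 6=b, 7=a, 8=b. No two adjacent vertices share a color.

3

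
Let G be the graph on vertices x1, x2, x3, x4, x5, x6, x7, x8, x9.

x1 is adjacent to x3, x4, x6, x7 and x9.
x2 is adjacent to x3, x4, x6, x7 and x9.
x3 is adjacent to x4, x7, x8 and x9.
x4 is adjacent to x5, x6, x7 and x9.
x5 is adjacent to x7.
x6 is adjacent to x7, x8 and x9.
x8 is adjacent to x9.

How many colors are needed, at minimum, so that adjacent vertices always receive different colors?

4

x2, x4, x6, x9 are mutually adjacent (a clique of size 4), so at least 4 colors are needed.
4 colors suffice: color 1 → {x4, x8}; color 2 → {x3, x5, x6}; color 3 → {x7, x9}; color 4 → {x1, x2}. No two adjacent vertices share a color.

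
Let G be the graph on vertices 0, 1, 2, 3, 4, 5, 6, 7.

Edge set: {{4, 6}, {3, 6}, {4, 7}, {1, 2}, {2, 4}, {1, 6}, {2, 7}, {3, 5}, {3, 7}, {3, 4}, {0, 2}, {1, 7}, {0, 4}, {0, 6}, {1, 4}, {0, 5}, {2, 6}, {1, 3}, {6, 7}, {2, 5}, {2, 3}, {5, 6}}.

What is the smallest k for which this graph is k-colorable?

1, 2, 3, 4, 6, 7 form a clique, so at least 6 colors are needed.
A valid assignment using 6 colors: 0=d, 1=f, 2=a, 3=d, 4=c, 5=c, 6=b, 7=e. Each edge has distinct colors on its endpoints.

6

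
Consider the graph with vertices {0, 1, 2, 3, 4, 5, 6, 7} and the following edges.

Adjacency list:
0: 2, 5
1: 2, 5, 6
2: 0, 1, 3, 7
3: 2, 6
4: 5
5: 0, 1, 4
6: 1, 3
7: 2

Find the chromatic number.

2 and 7 are adjacent, so at least 2 colors are needed.
2 colors suffice: color red → {2, 5, 6}; color blue → {0, 1, 3, 4, 7}. Every edge joins two different colors.

2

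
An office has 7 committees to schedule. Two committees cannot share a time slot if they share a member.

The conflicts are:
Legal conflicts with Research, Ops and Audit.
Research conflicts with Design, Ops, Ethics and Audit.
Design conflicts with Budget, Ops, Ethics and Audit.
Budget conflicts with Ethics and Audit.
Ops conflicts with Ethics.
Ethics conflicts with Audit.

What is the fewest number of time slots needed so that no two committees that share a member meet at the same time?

Research, Design, Ops, Ethics all conflict with each other, so at least 4 time slots are needed.
4 time slots suffice: time slot 1 → {Legal, Ethics}; time slot 2 → {Research, Budget}; time slot 3 → {Design}; time slot 4 → {Ops, Audit}. Each listed conflict is separated.

4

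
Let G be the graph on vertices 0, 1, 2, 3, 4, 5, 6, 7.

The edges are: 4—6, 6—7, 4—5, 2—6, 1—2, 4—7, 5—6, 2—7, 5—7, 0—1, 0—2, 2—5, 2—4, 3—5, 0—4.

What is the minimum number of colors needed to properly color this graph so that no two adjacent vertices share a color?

5

2, 4, 5, 6, 7 are pairwise adjacent (a clique of size 5), so at least 5 colors are needed.
5 colors suffice: color red → {2, 3}; color blue → {1, 4}; color green → {0, 5}; color yellow → {7}; color purple → {6}. No two adjacent vertices share a color.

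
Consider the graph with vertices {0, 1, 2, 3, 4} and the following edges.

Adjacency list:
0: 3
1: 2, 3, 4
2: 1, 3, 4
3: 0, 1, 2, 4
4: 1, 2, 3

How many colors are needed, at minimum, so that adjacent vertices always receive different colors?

4

1, 2, 3, 4 form a clique, so at least 4 colors are needed.
4 colors suffice: 0=b, 1=c, 2=d, 3=a, 4=b. No two adjacent vertices share a color.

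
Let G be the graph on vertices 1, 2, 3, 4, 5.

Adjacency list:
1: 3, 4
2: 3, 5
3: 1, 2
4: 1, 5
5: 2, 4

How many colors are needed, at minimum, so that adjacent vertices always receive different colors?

The cycle 5-2-3-1-4-5 has odd length 5, so it cannot be 2-colored; at least 3 colors are needed.
3 colors suffice: color a → {3, 5}; color b → {2, 4}; color c → {1}. No two adjacent vertices share a color.

3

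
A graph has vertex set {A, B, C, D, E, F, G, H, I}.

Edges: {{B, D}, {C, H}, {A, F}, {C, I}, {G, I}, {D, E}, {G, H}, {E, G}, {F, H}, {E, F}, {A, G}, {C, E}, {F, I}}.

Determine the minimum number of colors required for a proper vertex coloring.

F and H are adjacent, so at least 2 colors are needed.
One proper 2-coloring: A=blue, B=blue, C=red, D=red, E=blue, F=red, G=red, H=blue, I=blue. Each edge has distinct colors on its endpoints.

2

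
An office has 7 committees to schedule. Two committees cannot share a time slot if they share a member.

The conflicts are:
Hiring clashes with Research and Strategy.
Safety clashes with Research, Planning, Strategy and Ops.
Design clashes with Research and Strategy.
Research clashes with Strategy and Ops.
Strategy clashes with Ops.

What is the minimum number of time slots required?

4

Safety, Research, Strategy, Ops pairwise conflict, so at least 4 time slots are needed.
Using 4 time slots: Hiring=3, Safety=3, Design=3, Research=2, Planning=1, Strategy=1, Ops=4. Each listed conflict is separated.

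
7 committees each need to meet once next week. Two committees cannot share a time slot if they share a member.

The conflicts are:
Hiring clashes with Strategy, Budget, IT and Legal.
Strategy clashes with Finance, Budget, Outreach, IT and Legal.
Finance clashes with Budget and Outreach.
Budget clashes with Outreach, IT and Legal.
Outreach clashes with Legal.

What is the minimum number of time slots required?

4

Hiring, Strategy, Budget, Legal are mutually in conflict, so at least 4 time slots are needed.
4 time slots suffice: time slot 1 → {Budget}; time slot 2 → {Strategy}; time slot 3 → {Hiring, Outreach}; time slot 4 → {Finance, IT, Legal}. Each listed conflict is separated.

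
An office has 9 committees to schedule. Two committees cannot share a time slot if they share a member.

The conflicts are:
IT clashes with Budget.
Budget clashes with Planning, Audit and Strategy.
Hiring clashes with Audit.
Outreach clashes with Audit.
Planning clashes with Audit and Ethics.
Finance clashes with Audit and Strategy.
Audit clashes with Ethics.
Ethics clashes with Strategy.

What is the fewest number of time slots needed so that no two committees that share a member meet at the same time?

3

Budget, Planning, Audit pairwise conflict, so at least 3 time slots are needed.
3 time slots suffice: IT=1, Budget=2, Hiring=2, Outreach=2, Planning=3, Finance=2, Audit=1, Ethics=2, Strategy=1. Every pair that conflicts lands in different time slots.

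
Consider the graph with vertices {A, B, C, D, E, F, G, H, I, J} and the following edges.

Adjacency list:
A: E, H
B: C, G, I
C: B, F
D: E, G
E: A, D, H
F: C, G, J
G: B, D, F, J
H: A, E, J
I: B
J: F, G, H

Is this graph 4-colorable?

Yes

The chromatic number is 3. A, E, H are mutually adjacent, so at least 3 colors are needed.
3 colors suffice: color 1 → {C, G, H, I}; color 2 → {B, E, J}; color 3 → {A, D, F}.
Since 4 ≥ 3, a proper 4-coloring certainly exists.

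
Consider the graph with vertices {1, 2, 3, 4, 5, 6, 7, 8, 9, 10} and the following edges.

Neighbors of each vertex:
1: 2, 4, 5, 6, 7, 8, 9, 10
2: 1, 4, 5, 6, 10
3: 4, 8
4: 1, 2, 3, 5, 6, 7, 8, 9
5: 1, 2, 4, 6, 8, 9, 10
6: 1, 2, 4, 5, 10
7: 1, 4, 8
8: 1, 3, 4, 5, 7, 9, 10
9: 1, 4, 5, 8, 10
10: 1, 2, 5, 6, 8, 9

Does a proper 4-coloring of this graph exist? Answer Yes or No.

No

1, 2, 5, 6, 10 are pairwise adjacent (a clique of size 5), so at least 5 colors are needed.
So 4 colors are not enough.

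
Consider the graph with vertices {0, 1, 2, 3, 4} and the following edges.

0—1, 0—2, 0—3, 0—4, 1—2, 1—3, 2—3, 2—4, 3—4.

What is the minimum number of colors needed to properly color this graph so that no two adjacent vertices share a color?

0, 2, 3, 4 are mutually adjacent (a clique of size 4), so at least 4 colors are needed.
4 colors suffice: color a → {0}; color b → {3}; color c → {2}; color d → {1, 4}. No two adjacent vertices share a color.

4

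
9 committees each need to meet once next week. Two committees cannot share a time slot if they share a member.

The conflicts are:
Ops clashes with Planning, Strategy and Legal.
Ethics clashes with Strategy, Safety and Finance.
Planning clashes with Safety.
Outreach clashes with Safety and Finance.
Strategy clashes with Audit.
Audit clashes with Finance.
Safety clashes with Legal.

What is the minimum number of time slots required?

3

The cycle Strategy-Ethics-Safety-Planning-Ops-Strategy has odd length 5, so it cannot be 2-colored; at least 3 time slots are needed.
3 time slots suffice: time slot 1 → {Ops, Safety, Finance}; time slot 2 → {Planning, Outreach, Strategy, Legal}; time slot 3 → {Ethics, Audit}. Each listed conflict is separated.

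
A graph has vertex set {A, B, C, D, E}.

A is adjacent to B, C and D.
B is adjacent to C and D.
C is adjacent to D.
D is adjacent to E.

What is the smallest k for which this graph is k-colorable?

A, B, C, D are mutually adjacent (a clique of size 4), so at least 4 colors are needed.
One proper 4-coloring: A=3, B=4, C=2, D=1, E=2. Each edge has distinct colors on its endpoints.

4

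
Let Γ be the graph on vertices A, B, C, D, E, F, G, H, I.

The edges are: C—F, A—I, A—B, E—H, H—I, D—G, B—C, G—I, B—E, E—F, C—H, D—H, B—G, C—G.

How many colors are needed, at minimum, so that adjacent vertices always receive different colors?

B, C, G are mutually adjacent, so at least 3 colors are needed.
3 colors suffice: color 1 → {B, F, H}; color 2 → {C, D, E, I}; color 3 → {A, G}. Each edge has distinct colors on its endpoints.

3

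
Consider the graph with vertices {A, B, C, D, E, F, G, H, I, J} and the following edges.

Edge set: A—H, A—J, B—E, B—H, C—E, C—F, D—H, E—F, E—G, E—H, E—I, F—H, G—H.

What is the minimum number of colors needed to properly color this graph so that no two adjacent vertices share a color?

C, E, F are pairwise adjacent, so at least 3 colors are needed.
3 colors suffice: A=blue, B=green, C=red, D=blue, E=blue, F=green, G=green, H=red, I=red, J=red. Every edge joins two different colors.

3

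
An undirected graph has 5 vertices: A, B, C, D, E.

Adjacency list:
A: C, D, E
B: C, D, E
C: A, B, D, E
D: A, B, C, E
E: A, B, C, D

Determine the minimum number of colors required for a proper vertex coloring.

A, C, D, E are mutually adjacent (a clique of size 4), so at least 4 colors are needed.
4 colors suffice: color 1 → {E}; color 2 → {D}; color 3 → {C}; color 4 → {A, B}. No two adjacent vertices share a color.

4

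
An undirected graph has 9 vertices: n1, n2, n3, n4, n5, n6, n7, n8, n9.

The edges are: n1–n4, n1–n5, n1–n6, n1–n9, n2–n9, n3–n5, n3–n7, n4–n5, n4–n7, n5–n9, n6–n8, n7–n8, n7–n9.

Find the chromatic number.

n1, n4, n5 are mutually adjacent, so at least 3 colors are needed.
3 colors suffice: color R → {n2, n5, n6, n7}; color B → {n1, n3, n8}; color G → {n4, n9}. Each edge has distinct colors on its endpoints.

3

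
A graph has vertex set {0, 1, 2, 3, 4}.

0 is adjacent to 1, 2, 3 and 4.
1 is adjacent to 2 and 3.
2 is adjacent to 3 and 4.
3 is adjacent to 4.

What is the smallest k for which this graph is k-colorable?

4

0, 2, 3, 4 form a clique, so at least 4 colors are needed.
A valid assignment using 4 colors: 0=c, 1=d, 2=b, 3=a, 4=d. No two adjacent vertices share a color.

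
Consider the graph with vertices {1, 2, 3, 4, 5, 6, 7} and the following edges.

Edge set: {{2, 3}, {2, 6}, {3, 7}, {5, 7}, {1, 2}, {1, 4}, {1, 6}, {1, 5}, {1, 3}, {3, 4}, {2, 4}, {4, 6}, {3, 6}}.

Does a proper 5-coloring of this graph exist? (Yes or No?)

Yes

The chromatic number is 5. 1, 2, 3, 4, 6 are mutually adjacent (a clique of size 5), so at least 5 colors are needed.
A valid assignment using 5 colors: 1=blue, 2=green, 3=red, 4=purple, 5=red, 6=yellow, 7=blue.
That is already a proper 5-coloring.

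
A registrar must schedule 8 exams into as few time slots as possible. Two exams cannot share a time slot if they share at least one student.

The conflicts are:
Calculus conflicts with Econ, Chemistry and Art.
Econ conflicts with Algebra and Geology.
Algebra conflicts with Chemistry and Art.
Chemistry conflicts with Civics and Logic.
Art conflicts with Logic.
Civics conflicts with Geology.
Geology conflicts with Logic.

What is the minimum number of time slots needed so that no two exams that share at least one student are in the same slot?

The cycle Chemistry-Civics-Geology-Econ-Algebra-Chemistry has odd length 5, so it cannot be 2-colored; at least 3 time slots are needed.
3 time slots suffice: time slot 1 → {Chemistry, Art, Geology}; time slot 2 → {Calculus, Algebra, Civics, Logic}; time slot 3 → {Econ}. No two conflicting exams share a time slot.

3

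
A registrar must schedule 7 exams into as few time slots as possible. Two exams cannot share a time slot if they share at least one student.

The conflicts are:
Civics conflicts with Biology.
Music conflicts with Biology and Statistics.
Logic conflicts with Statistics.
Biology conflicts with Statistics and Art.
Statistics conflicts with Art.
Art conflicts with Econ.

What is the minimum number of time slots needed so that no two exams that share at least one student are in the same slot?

Biology, Statistics, Art pairwise conflict, so at least 3 time slots are needed.
3 time slots suffice: time slot 1 → {Civics, Statistics, Econ}; time slot 2 → {Logic, Biology}; time slot 3 → {Music, Art}. No two conflicting exams share a time slot.

3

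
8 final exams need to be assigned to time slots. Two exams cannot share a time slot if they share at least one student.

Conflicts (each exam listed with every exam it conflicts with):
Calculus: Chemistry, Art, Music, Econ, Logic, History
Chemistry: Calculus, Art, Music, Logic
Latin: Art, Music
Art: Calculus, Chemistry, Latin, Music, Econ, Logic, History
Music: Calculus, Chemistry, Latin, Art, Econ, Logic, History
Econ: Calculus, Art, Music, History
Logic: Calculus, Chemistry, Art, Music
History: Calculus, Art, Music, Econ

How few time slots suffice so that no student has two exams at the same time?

5

Calculus, Chemistry, Art, Music, Logic are mutually in conflict, so at least 5 time slots are needed.
Using 5 time slots: Calculus=3, Chemistry=4, Latin=3, Art=2, Music=1, Econ=5, Logic=5, History=4. Every pair that conflicts lands in different time slots.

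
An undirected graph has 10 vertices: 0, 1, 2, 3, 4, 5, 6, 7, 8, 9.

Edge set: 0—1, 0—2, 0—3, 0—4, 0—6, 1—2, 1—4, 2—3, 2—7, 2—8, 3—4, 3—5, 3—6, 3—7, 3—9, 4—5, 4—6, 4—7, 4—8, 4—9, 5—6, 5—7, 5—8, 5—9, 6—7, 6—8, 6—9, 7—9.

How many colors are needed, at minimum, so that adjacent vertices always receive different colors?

6

3, 4, 5, 6, 7, 9 are pairwise adjacent (a clique of size 6), so at least 6 colors are needed.
One proper 6-coloring: 0=yellow, 1=blue, 2=red, 3=green, 4=red, 5=yellow, 6=blue, 7=purple, 8=green, 9=orange. No two adjacent vertices share a color.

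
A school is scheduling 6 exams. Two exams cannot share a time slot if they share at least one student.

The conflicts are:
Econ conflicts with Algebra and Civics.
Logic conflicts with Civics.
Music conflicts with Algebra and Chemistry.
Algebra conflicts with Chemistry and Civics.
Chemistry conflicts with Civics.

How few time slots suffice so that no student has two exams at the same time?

Econ, Algebra, Civics pairwise conflict, so at least 3 time slots are needed.
3 time slots suffice: Econ=3, Logic=2, Music=1, Algebra=2, Chemistry=3, Civics=1. No two conflicting exams share a time slot.

3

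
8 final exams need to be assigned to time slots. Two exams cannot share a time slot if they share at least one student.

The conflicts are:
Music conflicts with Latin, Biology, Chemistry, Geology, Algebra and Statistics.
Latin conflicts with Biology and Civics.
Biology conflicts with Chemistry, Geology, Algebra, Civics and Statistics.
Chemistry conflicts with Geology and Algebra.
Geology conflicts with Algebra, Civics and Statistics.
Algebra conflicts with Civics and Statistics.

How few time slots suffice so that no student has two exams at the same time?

5

Music, Biology, Chemistry, Geology, Algebra pairwise conflict, so at least 5 time slots are needed.
5 time slots suffice: Music=2, Latin=3, Biology=1, Chemistry=5, Geology=4, Algebra=3, Civics=2, Statistics=5. Each listed conflict is separated.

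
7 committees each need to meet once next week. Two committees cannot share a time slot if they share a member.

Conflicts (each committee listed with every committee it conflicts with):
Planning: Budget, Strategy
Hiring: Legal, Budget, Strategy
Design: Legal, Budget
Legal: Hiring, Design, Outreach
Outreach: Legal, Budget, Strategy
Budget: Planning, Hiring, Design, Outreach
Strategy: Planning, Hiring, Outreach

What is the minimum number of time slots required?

Legal and Outreach conflict, so at least 2 time slots are needed.
Using 2 time slots: Planning=2, Hiring=2, Design=2, Legal=1, Outreach=2, Budget=1, Strategy=1. No two conflicting committees share a time slot.

2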